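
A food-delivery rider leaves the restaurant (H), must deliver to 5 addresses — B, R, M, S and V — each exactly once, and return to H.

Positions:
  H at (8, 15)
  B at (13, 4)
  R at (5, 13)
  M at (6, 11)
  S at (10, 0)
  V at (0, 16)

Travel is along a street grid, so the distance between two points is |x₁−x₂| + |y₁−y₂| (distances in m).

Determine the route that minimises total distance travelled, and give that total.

58 m — the shortest possible round trip.

H→B→R→M→S→V→H: 16+17+3+15+26+9 = 86
H→B→R→M→V→S→H: 16+17+3+11+26+17 = 90
H→B→R→S→M→V→H: 16+17+18+15+11+9 = 86
H→B→R→S→V→M→H: 16+17+18+26+11+6 = 94
H→B→R→V→M→S→H: 16+17+8+11+15+17 = 84
H→B→R→V→S→M→H: 16+17+8+26+15+6 = 88
H→B→M→R→S→V→H: 16+14+3+18+26+9 = 86
H→B→M→R→V→S→H: 16+14+3+8+26+17 = 84
H→B→M→S→R→V→H: 16+14+15+18+8+9 = 80
H→B→M→S→V→R→H: 16+14+15+26+8+5 = 84
H→B→M→V→R→S→H: 16+14+11+8+18+17 = 84
H→B→M→V→S→R→H: 16+14+11+26+18+5 = 90
H→B→S→R→M→V→H: 16+7+18+3+11+9 = 64
H→B→S→R→V→M→H: 16+7+18+8+11+6 = 66
… (46 more)
H→B→S→M→R→V→H: 16+7+15+3+8+9 = 58  ← best
The minimum is 58.
One optimal route: H → B → S → M → R → V → H (or its reverse).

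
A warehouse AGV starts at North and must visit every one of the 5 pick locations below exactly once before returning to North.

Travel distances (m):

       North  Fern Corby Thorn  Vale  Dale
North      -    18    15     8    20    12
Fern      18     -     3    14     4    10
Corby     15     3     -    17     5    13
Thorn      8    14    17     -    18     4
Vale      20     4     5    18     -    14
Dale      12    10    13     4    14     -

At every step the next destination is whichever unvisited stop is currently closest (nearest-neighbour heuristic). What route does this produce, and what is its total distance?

Total distance 50 m via the nearest-neighbour route North → Thorn → Dale → Fern → Corby → Vale → North.

From North: distances to unvisited — Thorn=8, Dale=12, Corby=15, Fern=18, Vale=20. Nearest is Thorn (8).
From Thorn: distances to unvisited — Dale=4, Fern=14, Corby=17, Vale=18. Nearest is Dale (4).
From Dale: distances to unvisited — Fern=10, Corby=13, Vale=14. Nearest is Fern (10).
From Fern: distances to unvisited — Corby=3, Vale=4. Nearest is Corby (3).
From Corby: distances to unvisited — Vale=5. Nearest is Vale (5).
Return Vale→North: 20.
Total = 8 + 4 + 10 + 3 + 5 + 20 = 50.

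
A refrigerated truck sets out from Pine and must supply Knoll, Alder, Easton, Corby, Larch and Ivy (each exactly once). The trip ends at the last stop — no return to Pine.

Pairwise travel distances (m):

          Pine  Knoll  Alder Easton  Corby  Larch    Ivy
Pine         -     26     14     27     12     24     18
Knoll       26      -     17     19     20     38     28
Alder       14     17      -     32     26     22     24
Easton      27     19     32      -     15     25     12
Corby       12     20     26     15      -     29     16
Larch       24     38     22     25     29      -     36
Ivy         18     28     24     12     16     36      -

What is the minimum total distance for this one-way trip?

There are 6! = 720 possible orderings.
Pine - Knoll - Alder - Easton - Corby - Larch - Ivy: 26+17+32+15+29+36 = 155
Pine - Knoll - Alder - Easton - Corby - Ivy - Larch: 26+17+32+15+16+36 = 142
Pine - Knoll - Alder - Easton - Larch - Corby - Ivy: 26+17+32+25+29+16 = 145
Pine - Knoll - Alder - Easton - Larch - Ivy - Corby: 26+17+32+25+36+16 = 152
Pine - Knoll - Alder - Easton - Ivy - Corby - Larch: 26+17+32+12+16+29 = 132
Pine - Knoll - Alder - Easton - Ivy - Larch - Corby: 26+17+32+12+36+29 = 152
Pine - Knoll - Alder - Corby - Easton - Larch - Ivy: 26+17+26+15+25+36 = 145
Pine - Knoll - Alder - Corby - Easton - Ivy - Larch: 26+17+26+15+12+36 = 132
… (712 more)
Pine - Corby - Ivy - Easton - Knoll - Alder - Larch: 12+16+12+19+17+22 = 98  ← best
The minimum is 98.
One shortest path: Pine → Corby → Ivy → Easton → Knoll → Alder → Larch.

Shortest open route: 98 m.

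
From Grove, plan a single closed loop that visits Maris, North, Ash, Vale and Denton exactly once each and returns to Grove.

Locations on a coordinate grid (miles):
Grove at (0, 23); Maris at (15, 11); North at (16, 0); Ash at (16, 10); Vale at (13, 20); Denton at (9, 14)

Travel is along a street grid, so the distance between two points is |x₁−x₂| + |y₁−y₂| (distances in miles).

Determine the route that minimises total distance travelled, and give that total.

Minimum total distance: 78 miles.

There are 60 distinct closed tours to check (reversals are equivalent).
Grove→Maris→North→Ash→Vale→Denton→Grove: 27+12+10+13+10+18 = 90
Grove→Maris→North→Ash→Denton→Vale→Grove: 27+12+10+11+10+16 = 86
Grove→Maris→North→Vale→Ash→Denton→Grove: 27+12+23+13+11+18 = 104
Grove→Maris→North→Vale→Denton→Ash→Grove: 27+12+23+10+11+29 = 112
Grove→Maris→North→Denton→Ash→Vale→Grove: 27+12+21+11+13+16 = 100
Grove→Maris→North→Denton→Vale→Ash→Grove: 27+12+21+10+13+29 = 112
Grove→Maris→Ash→North→Vale→Denton→Grove: 27+2+10+23+10+18 = 90
Grove→Maris→Ash→North→Denton→Vale→Grove: 27+2+10+21+10+16 = 86
Grove→Maris→Ash→Vale→North→Denton→Grove: 27+2+13+23+21+18 = 104
Grove→Maris→Ash→Vale→Denton→North→Grove: 27+2+13+10+21+39 = 112
Grove→Maris→Ash→Denton→North→Vale→Grove: 27+2+11+21+23+16 = 100
Grove→Maris→Ash→Denton→Vale→North→Grove: 27+2+11+10+23+39 = 112
Grove→Maris→Vale→North→Ash→Denton→Grove: 27+11+23+10+11+18 = 100
Grove→Maris→Vale→North→Denton→Ash→Grove: 27+11+23+21+11+29 = 122
… (46 more)
Grove→Vale→Maris→North→Ash→Denton→Grove: 16+11+12+10+11+18 = 78  ← best
The minimum is 78.
One optimal route: Grove → Vale → Maris → North → Ash → Denton → Grove (or its reverse).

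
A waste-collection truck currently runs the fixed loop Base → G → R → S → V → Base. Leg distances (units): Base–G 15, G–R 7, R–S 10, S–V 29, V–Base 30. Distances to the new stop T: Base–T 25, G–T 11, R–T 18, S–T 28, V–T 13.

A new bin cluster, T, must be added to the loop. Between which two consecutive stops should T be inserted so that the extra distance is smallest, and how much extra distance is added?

Minimum extra distance: 8, inserting T between V and Base.

Insertion cost between consecutive stops i–j is d(i,T) + d(T,j) − d(i,j):
  between Base and G: 25 + 11 − 15 = 21
  between G and R: 11 + 18 − 7 = 22
  between R and S: 18 + 28 − 10 = 36
  between S and V: 28 + 13 − 29 = 12
  between V and Base: 13 + 25 − 30 = 8
Cheapest insertion is between V and Base, adding 8.
New total = 91 + 8 = 99.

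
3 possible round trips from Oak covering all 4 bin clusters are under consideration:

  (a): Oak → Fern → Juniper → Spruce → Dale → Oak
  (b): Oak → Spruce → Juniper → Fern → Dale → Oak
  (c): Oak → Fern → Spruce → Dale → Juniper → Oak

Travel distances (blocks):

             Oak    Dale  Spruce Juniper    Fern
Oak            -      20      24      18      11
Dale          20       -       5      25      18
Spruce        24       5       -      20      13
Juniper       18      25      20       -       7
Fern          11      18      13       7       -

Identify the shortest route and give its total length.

63 blocks — (a) is the shortest.

(a): 11 + 7 + 20 + 5 + 20 = 63
(b): 24 + 20 + 7 + 18 + 20 = 89
(c): 11 + 13 + 5 + 25 + 18 = 72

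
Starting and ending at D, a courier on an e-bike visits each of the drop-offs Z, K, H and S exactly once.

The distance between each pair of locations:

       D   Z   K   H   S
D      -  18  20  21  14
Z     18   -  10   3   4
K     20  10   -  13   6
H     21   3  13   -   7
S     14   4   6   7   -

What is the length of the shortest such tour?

With 4 stops there are 4!/2 = 12 distinct round trips (a route and its reverse cost the same).
D → Z → K → H → S → D: 18+10+13+7+14 = 62
D → Z → K → S → H → D: 18+10+6+7+21 = 62
D → Z → H → K → S → D: 18+3+13+6+14 = 54
D → Z → H → S → K → D: 18+3+7+6+20 = 54
D → Z → S → K → H → D: 18+4+6+13+21 = 62
D → Z → S → H → K → D: 18+4+7+13+20 = 62
D → K → Z → H → S → D: 20+10+3+7+14 = 54
D → K → Z → S → H → D: 20+10+4+7+21 = 62
D → K → H → Z → S → D: 20+13+3+4+14 = 54
D → K → S → Z → H → D: 20+6+4+3+21 = 54
D → H → Z → K → S → D: 21+3+10+6+14 = 54
D → H → K → Z → S → D: 21+13+10+4+14 = 62
The minimum is 54.
One optimal route: D → Z → H → K → S → D (or its reverse).

Shortest round trip = 54.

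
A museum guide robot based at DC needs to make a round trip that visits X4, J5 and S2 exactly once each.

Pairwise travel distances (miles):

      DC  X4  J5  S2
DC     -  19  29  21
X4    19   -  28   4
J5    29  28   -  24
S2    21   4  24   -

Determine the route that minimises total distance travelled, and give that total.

76 miles — the shortest possible round trip.

DC → X4 → J5 → S2 → DC: 19+28+24+21 = 92
DC → X4 → S2 → J5 → DC: 19+4+24+29 = 76
DC → J5 → X4 → S2 → DC: 29+28+4+21 = 82
The minimum is 76.
One optimal route: DC → X4 → S2 → J5 → DC (or its reverse).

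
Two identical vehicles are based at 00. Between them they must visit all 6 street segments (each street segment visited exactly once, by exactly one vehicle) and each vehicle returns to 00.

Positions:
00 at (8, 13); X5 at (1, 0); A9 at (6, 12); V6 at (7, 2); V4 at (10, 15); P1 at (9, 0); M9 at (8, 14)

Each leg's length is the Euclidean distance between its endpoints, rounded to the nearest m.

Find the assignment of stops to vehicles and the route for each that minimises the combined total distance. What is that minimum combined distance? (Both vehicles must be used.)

Minimum combined distance: 43 m.

There are 2^5 − 1 = 31 ways to divide the 6 stops into two non-empty groups. For each, the best each vehicle can do is its own shortest tour through its group:
  {X5} + {A9, V6, V4, P1, M9}: 30 + 33 = 63
  {A9} + {X5, V6, V4, P1, M9}: 4 + 42 = 46
  {X5, A9} + {V6, V4, P1, M9}: 30 + 32 = 62
  {V6} + {X5, A9, V4, P1, M9}: 22 + 41 = 63
  {X5, V6} + {A9, V4, P1, M9}: 32 + 32 = 64
  {A9, V6} + {X5, V4, P1, M9}: 23 + 41 = 64
  … (31 splits in total)
  {X5, A9, V6, P1} + {V4, M9}: 37 + 6 = 43  ← best
Best: vehicle 1 00 → A9 → X5 → V6 → P1 → 00 = 37; vehicle 2 00 → V4 → M9 → 00 = 6; combined 43.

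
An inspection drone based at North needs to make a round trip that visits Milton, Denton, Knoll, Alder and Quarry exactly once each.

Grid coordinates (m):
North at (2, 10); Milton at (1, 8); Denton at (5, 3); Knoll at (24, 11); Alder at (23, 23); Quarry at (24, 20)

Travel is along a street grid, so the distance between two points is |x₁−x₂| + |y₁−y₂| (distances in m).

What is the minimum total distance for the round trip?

There are 60 distinct closed tours to check (reversals are equivalent).
North-Milton-Denton-Knoll-Alder-Quarry-North: 3+9+27+13+4+32 = 88
North-Milton-Denton-Knoll-Quarry-Alder-North: 3+9+27+9+4+34 = 86
North-Milton-Denton-Alder-Knoll-Quarry-North: 3+9+38+13+9+32 = 104
North-Milton-Denton-Alder-Quarry-Knoll-North: 3+9+38+4+9+23 = 86
North-Milton-Denton-Quarry-Knoll-Alder-North: 3+9+36+9+13+34 = 104
North-Milton-Denton-Quarry-Alder-Knoll-North: 3+9+36+4+13+23 = 88
North-Milton-Knoll-Denton-Alder-Quarry-North: 3+26+27+38+4+32 = 130
North-Milton-Knoll-Denton-Quarry-Alder-North: 3+26+27+36+4+34 = 130
North-Milton-Knoll-Alder-Denton-Quarry-North: 3+26+13+38+36+32 = 148
North-Milton-Knoll-Alder-Quarry-Denton-North: 3+26+13+4+36+10 = 92
North-Milton-Knoll-Quarry-Denton-Alder-North: 3+26+9+36+38+34 = 146
North-Milton-Knoll-Quarry-Alder-Denton-North: 3+26+9+4+38+10 = 90
North-Milton-Alder-Denton-Knoll-Quarry-North: 3+37+38+27+9+32 = 146
North-Milton-Alder-Denton-Quarry-Knoll-North: 3+37+38+36+9+23 = 146
… (46 more)
The minimum is 86.
One optimal route: North → Milton → Denton → Knoll → Quarry → Alder → North (or its reverse).

Minimum total distance: 86 m.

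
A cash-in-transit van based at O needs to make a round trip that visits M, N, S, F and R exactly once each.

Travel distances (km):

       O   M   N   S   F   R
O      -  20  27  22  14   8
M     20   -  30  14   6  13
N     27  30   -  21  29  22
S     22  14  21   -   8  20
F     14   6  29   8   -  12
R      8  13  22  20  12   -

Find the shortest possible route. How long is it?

Shortest round trip = 83 km.

There are 60 distinct closed tours to check (reversals are equivalent).
O - M - N - S - F - R - O: 20+30+21+8+12+8 = 99
O - M - N - S - R - F - O: 20+30+21+20+12+14 = 117
O - M - N - F - S - R - O: 20+30+29+8+20+8 = 115
O - M - N - F - R - S - O: 20+30+29+12+20+22 = 133
O - M - N - R - S - F - O: 20+30+22+20+8+14 = 114
O - M - N - R - F - S - O: 20+30+22+12+8+22 = 114
O - M - S - N - F - R - O: 20+14+21+29+12+8 = 104
O - M - S - N - R - F - O: 20+14+21+22+12+14 = 103
O - M - S - F - N - R - O: 20+14+8+29+22+8 = 101
O - M - S - F - R - N - O: 20+14+8+12+22+27 = 103
O - M - S - R - N - F - O: 20+14+20+22+29+14 = 119
O - M - S - R - F - N - O: 20+14+20+12+29+27 = 122
O - M - F - N - S - R - O: 20+6+29+21+20+8 = 104
O - M - F - N - R - S - O: 20+6+29+22+20+22 = 119
… (46 more)
O - N - S - F - M - R - O: 27+21+8+6+13+8 = 83  ← best
The minimum is 83.
One optimal route: O → N → S → F → M → R → O (or its reverse).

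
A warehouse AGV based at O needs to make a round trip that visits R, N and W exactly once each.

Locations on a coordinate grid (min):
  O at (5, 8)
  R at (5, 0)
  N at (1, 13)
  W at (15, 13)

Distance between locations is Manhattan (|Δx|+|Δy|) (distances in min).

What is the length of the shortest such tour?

54 min — the shortest possible round trip.

With 3 stops there are 3!/2 = 3 distinct round trips (a route and its reverse cost the same).
O → R → N → W → O: 8+17+14+15 = 54
O → R → W → N → O: 8+23+14+9 = 54
O → N → R → W → O: 9+17+23+15 = 64
The minimum is 54.
One optimal route: O → R → N → W → O (or its reverse).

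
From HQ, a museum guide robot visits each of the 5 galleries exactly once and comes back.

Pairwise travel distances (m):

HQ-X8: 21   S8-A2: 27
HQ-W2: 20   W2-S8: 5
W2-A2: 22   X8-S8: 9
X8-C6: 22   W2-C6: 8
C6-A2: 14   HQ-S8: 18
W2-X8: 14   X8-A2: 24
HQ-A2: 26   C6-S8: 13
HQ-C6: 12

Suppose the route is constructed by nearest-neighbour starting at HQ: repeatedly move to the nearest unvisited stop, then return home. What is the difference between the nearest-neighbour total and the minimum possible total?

HQ: C6=12, S8=18, W2=20, X8=21, A2=26 ⇒ C6
C6: W2=8, S8=13, A2=14, X8=22 ⇒ W2
W2: S8=5, X8=14, A2=22 ⇒ S8
S8: X8=9, A2=27 ⇒ X8
X8: A2=24 ⇒ A2
NN route HQ → C6 → W2 → S8 → X8 → A2 → HQ costs 84.
Optimal: HQ → X8 → S8 → W2 → C6 → A2 → HQ costs 83 (by enumerating all 60 distinct tours).
Excess = 84 − 83 = 1.

The nearest-neighbour route is 1 m longer than optimal.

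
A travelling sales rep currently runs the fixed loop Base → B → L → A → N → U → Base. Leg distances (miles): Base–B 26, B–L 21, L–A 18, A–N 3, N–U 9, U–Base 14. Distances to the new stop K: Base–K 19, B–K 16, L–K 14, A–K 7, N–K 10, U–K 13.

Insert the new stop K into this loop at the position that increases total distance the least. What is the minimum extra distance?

+3 miles — insert K between L and A.

Insertion cost between consecutive stops i–j is d(i,K) + d(K,j) − d(i,j):
  between Base and B: 19 + 16 − 26 = 9
  between B and L: 16 + 14 − 21 = 9
  between L and A: 14 + 7 − 18 = 3
  between A and N: 7 + 10 − 3 = 14
  between N and U: 10 + 13 − 9 = 14
  between U and Base: 13 + 19 − 14 = 18
Cheapest insertion is between L and A, adding 3.
New total = 91 + 3 = 94.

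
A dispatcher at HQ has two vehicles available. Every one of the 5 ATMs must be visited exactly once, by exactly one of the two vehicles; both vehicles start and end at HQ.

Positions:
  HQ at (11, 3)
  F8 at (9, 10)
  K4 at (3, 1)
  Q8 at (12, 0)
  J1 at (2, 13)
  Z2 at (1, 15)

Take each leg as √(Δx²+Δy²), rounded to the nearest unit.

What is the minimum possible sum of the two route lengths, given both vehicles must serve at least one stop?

Check every non-empty split of the stops between the two vehicles; for each half take its own optimal tour:
  {F8} + {K4, Q8, J1, Z2}: 14 + 41 = 55
  {K4} + {F8, Q8, J1, Z2}: 16 + 37 = 53
  {F8, K4} + {Q8, J1, Z2}: 26 + 37 = 63
  {Q8} + {F8, K4, J1, Z2}: 6 + 38 = 44
  {F8, Q8} + {K4, J1, Z2}: 20 + 37 = 57
  {K4, Q8} + {F8, J1, Z2}: 20 + 31 = 51
  … (15 splits in total)
Best: vehicle 1 HQ → Q8 → HQ = 6; vehicle 2 HQ → F8 → Z2 → J1 → K4 → HQ = 38; combined 44.

44 — the smallest possible combined total.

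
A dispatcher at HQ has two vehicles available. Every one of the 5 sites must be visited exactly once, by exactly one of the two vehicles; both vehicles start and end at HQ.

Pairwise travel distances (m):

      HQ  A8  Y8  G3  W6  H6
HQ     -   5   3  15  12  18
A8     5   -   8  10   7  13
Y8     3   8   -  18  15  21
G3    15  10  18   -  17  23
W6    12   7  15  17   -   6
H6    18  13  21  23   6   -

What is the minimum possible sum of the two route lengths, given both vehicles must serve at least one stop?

62 m — the smallest possible combined total.

There are 2^4 − 1 = 15 ways to divide the 5 stops into two non-empty groups. For each, the best each vehicle can do is its own shortest tour through its group:
  {A8} + {Y8, G3, W6, H6}: 10 + 62 = 72
  {Y8} + {A8, G3, W6, H6}: 6 + 56 = 62
  {A8, Y8} + {G3, W6, H6}: 16 + 56 = 72
  {G3} + {A8, Y8, W6, H6}: 30 + 42 = 72
  {A8, G3} + {Y8, W6, H6}: 30 + 42 = 72
  {Y8, G3} + {A8, W6, H6}: 36 + 36 = 72
  … (15 splits in total)
Best: vehicle 1 HQ → Y8 → HQ = 6; vehicle 2 HQ → A8 → G3 → W6 → H6 → HQ = 56; combined 62.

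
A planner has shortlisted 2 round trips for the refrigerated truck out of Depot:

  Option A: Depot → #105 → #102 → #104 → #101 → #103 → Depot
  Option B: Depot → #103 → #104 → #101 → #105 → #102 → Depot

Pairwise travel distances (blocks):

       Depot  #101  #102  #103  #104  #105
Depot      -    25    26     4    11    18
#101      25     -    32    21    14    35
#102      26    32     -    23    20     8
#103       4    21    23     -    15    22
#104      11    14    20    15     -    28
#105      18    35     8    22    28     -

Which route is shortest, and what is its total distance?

Shortest is Option A, total 85 blocks.

Option A: 18 + 8 + 20 + 14 + 21 + 4 = 85
Option B: 4 + 15 + 14 + 35 + 8 + 26 = 102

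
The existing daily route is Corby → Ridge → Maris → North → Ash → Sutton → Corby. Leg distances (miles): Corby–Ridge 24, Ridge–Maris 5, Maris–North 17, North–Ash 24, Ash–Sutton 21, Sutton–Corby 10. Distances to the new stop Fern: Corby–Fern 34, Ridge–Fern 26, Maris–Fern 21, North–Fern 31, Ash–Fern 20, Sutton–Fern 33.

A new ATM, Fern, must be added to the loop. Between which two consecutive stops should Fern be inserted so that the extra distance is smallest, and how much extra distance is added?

Adding 27 miles by placing Fern on the North–Ash leg.

Insertion cost between consecutive stops i–j is d(i,Fern) + d(Fern,j) − d(i,j):
  between Corby and Ridge: 34 + 26 − 24 = 36
  between Ridge and Maris: 26 + 21 − 5 = 42
  between Maris and North: 21 + 31 − 17 = 35
  between North and Ash: 31 + 20 − 24 = 27
  between Ash and Sutton: 20 + 33 − 21 = 32
  between Sutton and Corby: 33 + 34 − 10 = 57
Cheapest insertion is between North and Ash, adding 27.
New total = 101 + 27 = 128.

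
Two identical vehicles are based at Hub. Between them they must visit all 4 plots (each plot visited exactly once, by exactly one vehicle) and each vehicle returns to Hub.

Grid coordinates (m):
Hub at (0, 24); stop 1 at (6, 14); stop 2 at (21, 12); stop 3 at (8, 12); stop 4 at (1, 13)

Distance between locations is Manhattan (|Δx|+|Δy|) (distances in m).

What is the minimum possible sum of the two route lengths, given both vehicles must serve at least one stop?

90 m — the smallest possible combined total.

Check every non-empty split of the stops between the two vehicles; for each half take its own optimal tour:
  {stop 1} + {stop 2, stop 3, stop 4}: 32 + 66 = 98
  {stop 2} + {stop 1, stop 3, stop 4}: 66 + 40 = 106
  {stop 1, stop 2} + {stop 3, stop 4}: 66 + 40 = 106
  {stop 3} + {stop 1, stop 2, stop 4}: 40 + 66 = 106
  {stop 1, stop 3} + {stop 2, stop 4}: 40 + 66 = 106
  {stop 2, stop 3} + {stop 1, stop 4}: 66 + 34 = 100
  … (7 splits in total)
  {stop 1, stop 2, stop 3} + {stop 4}: 66 + 24 = 90  ← best
Best: vehicle 1 Hub → stop 1 → stop 2 → stop 3 → Hub = 66; vehicle 2 Hub → stop 4 → Hub = 24; combined 90.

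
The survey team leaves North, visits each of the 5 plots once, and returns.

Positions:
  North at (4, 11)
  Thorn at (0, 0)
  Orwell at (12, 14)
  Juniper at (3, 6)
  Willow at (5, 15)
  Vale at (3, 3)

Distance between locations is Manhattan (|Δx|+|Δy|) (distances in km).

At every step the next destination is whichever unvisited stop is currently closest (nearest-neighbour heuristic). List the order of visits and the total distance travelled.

Nearest-neighbour total = 54 km; route North → Willow → Orwell → Juniper → Vale → Thorn → North.

At North the remaining stops are Willow 5, Juniper 6, Vale 9, Orwell 11, Thorn 15; go to Willow.
At Willow the remaining stops are Orwell 8, Juniper 11, Vale 14, Thorn 20; go to Orwell.
At Orwell the remaining stops are Juniper 17, Vale 20, Thorn 26; go to Juniper.
At Juniper the remaining stops are Vale 3, Thorn 9; go to Vale.
At Vale the remaining stops are Thorn 6; go to Thorn.
Return Thorn→North: 15.
Total = 5 + 8 + 17 + 3 + 6 + 15 = 54.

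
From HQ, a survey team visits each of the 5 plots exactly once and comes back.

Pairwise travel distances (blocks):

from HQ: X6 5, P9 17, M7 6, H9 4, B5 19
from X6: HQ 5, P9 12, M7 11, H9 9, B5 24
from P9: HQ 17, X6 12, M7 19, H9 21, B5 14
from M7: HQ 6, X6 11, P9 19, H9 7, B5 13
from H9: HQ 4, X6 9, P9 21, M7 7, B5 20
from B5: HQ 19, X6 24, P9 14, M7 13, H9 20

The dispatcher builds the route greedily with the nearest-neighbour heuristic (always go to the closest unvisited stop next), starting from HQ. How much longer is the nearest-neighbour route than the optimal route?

Excess over optimum: 12 blocks.

From HQ: H9=4, X6=5, M7=6, P9=17, B5=19 → choose H9 (4).
From H9: M7=7, X6=9, B5=20, P9=21 → choose M7 (7).
From M7: X6=11, B5=13, P9=19 → choose X6 (11).
From X6: P9=12, B5=24 → choose P9 (12).
From P9: B5=14 → choose B5 (14).
NN route HQ → H9 → M7 → X6 → P9 → B5 → HQ costs 67.
Optimal: HQ → X6 → P9 → B5 → M7 → H9 → HQ costs 55 (by enumerating all 60 distinct tours).
Excess = 67 − 55 = 12.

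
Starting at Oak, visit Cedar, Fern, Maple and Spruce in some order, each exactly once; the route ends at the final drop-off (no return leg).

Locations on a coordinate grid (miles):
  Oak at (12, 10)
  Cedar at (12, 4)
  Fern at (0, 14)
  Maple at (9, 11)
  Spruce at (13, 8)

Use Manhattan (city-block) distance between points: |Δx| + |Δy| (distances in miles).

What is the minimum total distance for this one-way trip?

There are 4! = 24 possible orderings.
Oak - Cedar - Fern - Maple - Spruce: 6+22+12+7 = 47
Oak - Cedar - Fern - Spruce - Maple: 6+22+19+7 = 54
Oak - Cedar - Maple - Fern - Spruce: 6+10+12+19 = 47
Oak - Cedar - Maple - Spruce - Fern: 6+10+7+19 = 42
Oak - Cedar - Spruce - Fern - Maple: 6+5+19+12 = 42
Oak - Cedar - Spruce - Maple - Fern: 6+5+7+12 = 30
Oak - Fern - Cedar - Maple - Spruce: 16+22+10+7 = 55
Oak - Fern - Cedar - Spruce - Maple: 16+22+5+7 = 50
Oak - Fern - Maple - Cedar - Spruce: 16+12+10+5 = 43
Oak - Fern - Maple - Spruce - Cedar: 16+12+7+5 = 40
Oak - Fern - Spruce - Cedar - Maple: 16+19+5+10 = 50
Oak - Fern - Spruce - Maple - Cedar: 16+19+7+10 = 52
Oak - Maple - Cedar - Fern - Spruce: 4+10+22+19 = 55
Oak - Maple - Cedar - Spruce - Fern: 4+10+5+19 = 38
… (10 more)
The minimum is 30.
One shortest path: Oak → Cedar → Spruce → Maple → Fern.

Shortest open route: 30 miles.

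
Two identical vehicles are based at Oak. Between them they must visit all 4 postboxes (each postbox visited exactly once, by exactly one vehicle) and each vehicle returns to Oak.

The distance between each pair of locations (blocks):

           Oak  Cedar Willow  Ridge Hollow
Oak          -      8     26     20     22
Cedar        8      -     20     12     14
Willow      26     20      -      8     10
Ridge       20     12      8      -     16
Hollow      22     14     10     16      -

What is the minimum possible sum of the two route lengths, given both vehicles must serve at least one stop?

76 blocks — the smallest possible combined total.

Check every non-empty split of the stops between the two vehicles; for each half take its own optimal tour:
  {Cedar} + {Willow, Ridge, Hollow}: 16 + 60 = 76
  {Willow} + {Cedar, Ridge, Hollow}: 52 + 58 = 110
  {Cedar, Willow} + {Ridge, Hollow}: 54 + 58 = 112
  {Ridge} + {Cedar, Willow, Hollow}: 40 + 58 = 98
  {Cedar, Ridge} + {Willow, Hollow}: 40 + 58 = 98
  {Willow, Ridge} + {Cedar, Hollow}: 54 + 44 = 98
  … (7 splits in total)
Best: vehicle 1 Oak → Cedar → Oak = 16; vehicle 2 Oak → Ridge → Willow → Hollow → Oak = 60; combined 76.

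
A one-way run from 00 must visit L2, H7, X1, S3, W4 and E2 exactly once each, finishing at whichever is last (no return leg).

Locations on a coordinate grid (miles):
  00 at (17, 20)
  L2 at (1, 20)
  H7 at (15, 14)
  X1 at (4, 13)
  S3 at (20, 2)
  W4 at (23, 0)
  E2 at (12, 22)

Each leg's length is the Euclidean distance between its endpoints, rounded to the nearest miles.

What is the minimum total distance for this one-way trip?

There are 6! = 720 possible orderings.
00 - L2 - H7 - X1 - S3 - W4 - E2: 16+15+11+19+4+25 = 90
00 - L2 - H7 - X1 - S3 - E2 - W4: 16+15+11+19+22+25 = 108
00 - L2 - H7 - X1 - W4 - S3 - E2: 16+15+11+23+4+22 = 91
00 - L2 - H7 - X1 - W4 - E2 - S3: 16+15+11+23+25+22 = 112
00 - L2 - H7 - X1 - E2 - S3 - W4: 16+15+11+12+22+4 = 80
00 - L2 - H7 - X1 - E2 - W4 - S3: 16+15+11+12+25+4 = 83
00 - L2 - H7 - S3 - X1 - W4 - E2: 16+15+13+19+23+25 = 111
00 - L2 - H7 - S3 - X1 - E2 - W4: 16+15+13+19+12+25 = 100
… (712 more)
00 - E2 - L2 - X1 - H7 - S3 - W4: 5+11+8+11+13+4 = 52  ← best
The minimum is 52.
One shortest path: 00 → E2 → L2 → X1 → H7 → S3 → W4.

Minimum one-way distance = 52 miles.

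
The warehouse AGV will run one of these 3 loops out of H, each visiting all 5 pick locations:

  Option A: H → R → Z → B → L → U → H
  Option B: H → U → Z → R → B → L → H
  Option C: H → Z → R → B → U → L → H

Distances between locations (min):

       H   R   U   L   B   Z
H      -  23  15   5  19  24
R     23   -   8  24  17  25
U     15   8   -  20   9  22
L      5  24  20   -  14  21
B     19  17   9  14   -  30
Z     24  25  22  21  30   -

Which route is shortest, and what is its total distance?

Option A: 23 + 25 + 30 + 14 + 20 + 15 = 127
Option B: 15 + 22 + 25 + 17 + 14 + 5 = 98
Option C: 24 + 25 + 17 + 9 + 20 + 5 = 100

Shortest is Option B, total 98 min.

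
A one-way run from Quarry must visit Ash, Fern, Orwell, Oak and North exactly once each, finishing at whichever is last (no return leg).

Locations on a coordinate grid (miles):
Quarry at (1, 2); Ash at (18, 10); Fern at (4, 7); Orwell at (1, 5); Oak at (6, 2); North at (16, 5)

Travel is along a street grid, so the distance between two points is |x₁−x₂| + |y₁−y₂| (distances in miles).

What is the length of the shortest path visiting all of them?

There are 5! = 120 possible orderings.
Quarry - Ash - Fern - Orwell - Oak - North: 25+17+5+8+13 = 68
Quarry - Ash - Fern - Orwell - North - Oak: 25+17+5+15+13 = 75
Quarry - Ash - Fern - Oak - Orwell - North: 25+17+7+8+15 = 72
Quarry - Ash - Fern - Oak - North - Orwell: 25+17+7+13+15 = 77
Quarry - Ash - Fern - North - Orwell - Oak: 25+17+14+15+8 = 79
Quarry - Ash - Fern - North - Oak - Orwell: 25+17+14+13+8 = 77
Quarry - Ash - Orwell - Fern - Oak - North: 25+22+5+7+13 = 72
Quarry - Ash - Orwell - Fern - North - Oak: 25+22+5+14+13 = 79
Quarry - Ash - Orwell - Oak - Fern - North: 25+22+8+7+14 = 76
Quarry - Ash - Orwell - Oak - North - Fern: 25+22+8+13+14 = 82
Quarry - Ash - Orwell - North - Fern - Oak: 25+22+15+14+7 = 83
Quarry - Ash - Orwell - North - Oak - Fern: 25+22+15+13+7 = 82
Quarry - Ash - Oak - Fern - Orwell - North: 25+20+7+5+15 = 72
Quarry - Ash - Oak - Fern - North - Orwell: 25+20+7+14+15 = 81
… (106 more)
Quarry - Orwell - Fern - Oak - North - Ash: 3+5+7+13+7 = 35  ← best
The minimum is 35.
One shortest path: Quarry → Orwell → Fern → Oak → North → Ash.

Shortest open route: 35 miles.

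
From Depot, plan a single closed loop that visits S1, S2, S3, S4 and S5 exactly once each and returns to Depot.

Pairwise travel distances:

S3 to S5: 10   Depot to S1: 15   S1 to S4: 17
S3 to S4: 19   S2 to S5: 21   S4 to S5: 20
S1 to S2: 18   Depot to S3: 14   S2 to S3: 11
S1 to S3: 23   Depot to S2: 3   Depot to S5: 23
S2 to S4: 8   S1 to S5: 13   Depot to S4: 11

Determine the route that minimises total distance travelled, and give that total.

Shortest round trip = 65.

There are 60 distinct closed tours to check (reversals are equivalent).
Depot → S1 → S2 → S3 → S4 → S5 → Depot: 15+18+11+19+20+23 = 106
Depot → S1 → S2 → S3 → S5 → S4 → Depot: 15+18+11+10+20+11 = 85
Depot → S1 → S2 → S4 → S3 → S5 → Depot: 15+18+8+19+10+23 = 93
Depot → S1 → S2 → S4 → S5 → S3 → Depot: 15+18+8+20+10+14 = 85
Depot → S1 → S2 → S5 → S3 → S4 → Depot: 15+18+21+10+19+11 = 94
Depot → S1 → S2 → S5 → S4 → S3 → Depot: 15+18+21+20+19+14 = 107
Depot → S1 → S3 → S2 → S4 → S5 → Depot: 15+23+11+8+20+23 = 100
Depot → S1 → S3 → S2 → S5 → S4 → Depot: 15+23+11+21+20+11 = 101
Depot → S1 → S3 → S4 → S2 → S5 → Depot: 15+23+19+8+21+23 = 109
Depot → S1 → S3 → S4 → S5 → S2 → Depot: 15+23+19+20+21+3 = 101
Depot → S1 → S3 → S5 → S2 → S4 → Depot: 15+23+10+21+8+11 = 88
Depot → S1 → S3 → S5 → S4 → S2 → Depot: 15+23+10+20+8+3 = 79
Depot → S1 → S4 → S2 → S3 → S5 → Depot: 15+17+8+11+10+23 = 84
Depot → S1 → S4 → S2 → S5 → S3 → Depot: 15+17+8+21+10+14 = 85
… (46 more)
Depot → S2 → S3 → S5 → S1 → S4 → Depot: 3+11+10+13+17+11 = 65  ← best
The minimum is 65.
One optimal route: Depot → S2 → S3 → S5 → S1 → S4 → Depot (or its reverse).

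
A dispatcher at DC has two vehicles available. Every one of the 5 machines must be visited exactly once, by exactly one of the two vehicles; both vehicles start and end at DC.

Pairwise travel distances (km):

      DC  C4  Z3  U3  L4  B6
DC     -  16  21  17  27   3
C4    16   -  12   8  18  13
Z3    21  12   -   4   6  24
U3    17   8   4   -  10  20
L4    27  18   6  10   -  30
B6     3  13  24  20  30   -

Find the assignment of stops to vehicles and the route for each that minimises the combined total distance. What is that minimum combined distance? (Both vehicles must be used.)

67 km — the smallest possible combined total.

Check every non-empty split of the stops between the two vehicles; for each half take its own optimal tour:
  {C4} + {Z3, U3, L4, B6}: 32 + 60 = 92
  {Z3} + {C4, U3, L4, B6}: 42 + 61 = 103
  {C4, Z3} + {U3, L4, B6}: 49 + 60 = 109
  {U3} + {C4, Z3, L4, B6}: 34 + 61 = 95
  {C4, U3} + {Z3, L4, B6}: 41 + 60 = 101
  {Z3, U3} + {C4, L4, B6}: 42 + 61 = 103
  … (15 splits in total)
  {C4, Z3, U3, L4} + {B6}: 61 + 6 = 67  ← best
Best: vehicle 1 DC → C4 → Z3 → L4 → U3 → DC = 61; vehicle 2 DC → B6 → DC = 6; combined 67.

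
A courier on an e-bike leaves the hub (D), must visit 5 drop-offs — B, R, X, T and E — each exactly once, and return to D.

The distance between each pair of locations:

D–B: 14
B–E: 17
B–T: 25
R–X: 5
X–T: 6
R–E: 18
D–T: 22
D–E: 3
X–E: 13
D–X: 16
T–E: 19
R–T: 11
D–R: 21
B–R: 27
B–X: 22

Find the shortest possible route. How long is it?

71 — the shortest possible round trip.

With 5 stops there are 5!/2 = 60 distinct round trips (a route and its reverse cost the same).
D-B-R-X-T-E-D: 14+27+5+6+19+3 = 74
D-B-R-X-E-T-D: 14+27+5+13+19+22 = 100
D-B-R-T-X-E-D: 14+27+11+6+13+3 = 74
D-B-R-T-E-X-D: 14+27+11+19+13+16 = 100
D-B-R-E-X-T-D: 14+27+18+13+6+22 = 100
D-B-R-E-T-X-D: 14+27+18+19+6+16 = 100
D-B-X-R-T-E-D: 14+22+5+11+19+3 = 74
D-B-X-R-E-T-D: 14+22+5+18+19+22 = 100
D-B-X-T-R-E-D: 14+22+6+11+18+3 = 74
D-B-X-T-E-R-D: 14+22+6+19+18+21 = 100
D-B-X-E-R-T-D: 14+22+13+18+11+22 = 100
D-B-X-E-T-R-D: 14+22+13+19+11+21 = 100
D-B-T-R-X-E-D: 14+25+11+5+13+3 = 71
D-B-T-R-E-X-D: 14+25+11+18+13+16 = 97
… (46 more)
The minimum is 71.
One optimal route: D → B → T → R → X → E → D (or its reverse).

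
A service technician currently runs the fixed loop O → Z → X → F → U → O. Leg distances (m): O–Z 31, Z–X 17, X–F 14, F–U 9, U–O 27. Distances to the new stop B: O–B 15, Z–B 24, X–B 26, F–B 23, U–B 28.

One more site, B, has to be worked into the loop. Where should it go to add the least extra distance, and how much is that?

Insertion cost between consecutive stops i–j is d(i,B) + d(B,j) − d(i,j):
  between O and Z: 15 + 24 − 31 = 8
  between Z and X: 24 + 26 − 17 = 33
  between X and F: 26 + 23 − 14 = 35
  between F and U: 23 + 28 − 9 = 42
  between U and O: 28 + 15 − 27 = 16
Cheapest insertion is between O and Z, adding 8.
New total = 98 + 8 = 106.

Adding 8 m by placing B on the O–Z leg.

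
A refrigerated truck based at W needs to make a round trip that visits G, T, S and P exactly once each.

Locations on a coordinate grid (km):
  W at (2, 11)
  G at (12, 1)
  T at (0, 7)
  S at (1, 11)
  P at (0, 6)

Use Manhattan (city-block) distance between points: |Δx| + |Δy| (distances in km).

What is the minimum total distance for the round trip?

Shortest round trip = 44 km.

There are 12 distinct closed tours to check (reversals are equivalent).
W-G-T-S-P-W: 20+18+5+6+7 = 56
W-G-T-P-S-W: 20+18+1+6+1 = 46
W-G-S-T-P-W: 20+21+5+1+7 = 54
W-G-S-P-T-W: 20+21+6+1+6 = 54
W-G-P-T-S-W: 20+17+1+5+1 = 44
W-G-P-S-T-W: 20+17+6+5+6 = 54
W-T-G-S-P-W: 6+18+21+6+7 = 58
W-T-G-P-S-W: 6+18+17+6+1 = 48
W-T-S-G-P-W: 6+5+21+17+7 = 56
W-T-P-G-S-W: 6+1+17+21+1 = 46
W-S-G-T-P-W: 1+21+18+1+7 = 48
W-S-T-G-P-W: 1+5+18+17+7 = 48
The minimum is 44.
One optimal route: W → G → P → T → S → W (or its reverse).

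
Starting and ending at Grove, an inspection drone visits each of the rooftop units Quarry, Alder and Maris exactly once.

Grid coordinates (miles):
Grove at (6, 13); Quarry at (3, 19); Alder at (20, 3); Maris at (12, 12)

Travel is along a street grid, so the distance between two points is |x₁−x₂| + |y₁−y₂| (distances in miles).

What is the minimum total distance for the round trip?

Grove - Quarry - Alder - Maris - Grove: 9+33+17+7 = 66
Grove - Quarry - Maris - Alder - Grove: 9+16+17+24 = 66
Grove - Alder - Quarry - Maris - Grove: 24+33+16+7 = 80
The minimum is 66.
One optimal route: Grove → Quarry → Alder → Maris → Grove (or its reverse).

Shortest round trip = 66 miles.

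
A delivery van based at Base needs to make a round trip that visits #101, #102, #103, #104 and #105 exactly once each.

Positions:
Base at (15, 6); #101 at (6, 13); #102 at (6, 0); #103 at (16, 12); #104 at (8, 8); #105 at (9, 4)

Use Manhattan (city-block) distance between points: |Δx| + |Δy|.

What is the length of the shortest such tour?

Shortest round trip = 50.

There are 60 distinct closed tours to check (reversals are equivalent).
Base→#101→#102→#103→#104→#105→Base: 16+13+22+12+5+8 = 76
Base→#101→#102→#103→#105→#104→Base: 16+13+22+15+5+9 = 80
Base→#101→#102→#104→#103→#105→Base: 16+13+10+12+15+8 = 74
Base→#101→#102→#104→#105→#103→Base: 16+13+10+5+15+7 = 66
Base→#101→#102→#105→#103→#104→Base: 16+13+7+15+12+9 = 72
Base→#101→#102→#105→#104→#103→Base: 16+13+7+5+12+7 = 60
Base→#101→#103→#102→#104→#105→Base: 16+11+22+10+5+8 = 72
Base→#101→#103→#102→#105→#104→Base: 16+11+22+7+5+9 = 70
Base→#101→#103→#104→#102→#105→Base: 16+11+12+10+7+8 = 64
Base→#101→#103→#104→#105→#102→Base: 16+11+12+5+7+15 = 66
Base→#101→#103→#105→#102→#104→Base: 16+11+15+7+10+9 = 68
Base→#101→#103→#105→#104→#102→Base: 16+11+15+5+10+15 = 72
Base→#101→#104→#102→#103→#105→Base: 16+7+10+22+15+8 = 78
Base→#101→#104→#102→#105→#103→Base: 16+7+10+7+15+7 = 62
… (46 more)
Base→#103→#101→#104→#102→#105→Base: 7+11+7+10+7+8 = 50  ← best
The minimum is 50.
One optimal route: Base → #103 → #101 → #104 → #102 → #105 → Base (or its reverse).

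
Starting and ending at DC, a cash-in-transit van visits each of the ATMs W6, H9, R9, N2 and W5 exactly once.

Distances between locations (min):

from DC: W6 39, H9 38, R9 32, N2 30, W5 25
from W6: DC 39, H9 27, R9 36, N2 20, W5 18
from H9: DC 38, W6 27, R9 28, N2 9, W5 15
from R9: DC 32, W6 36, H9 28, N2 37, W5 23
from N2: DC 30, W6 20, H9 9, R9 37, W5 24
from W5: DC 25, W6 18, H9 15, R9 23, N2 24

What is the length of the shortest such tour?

Shortest round trip = 132 min.

DC-W6-H9-R9-N2-W5-DC: 39+27+28+37+24+25 = 180
DC-W6-H9-R9-W5-N2-DC: 39+27+28+23+24+30 = 171
DC-W6-H9-N2-R9-W5-DC: 39+27+9+37+23+25 = 160
DC-W6-H9-N2-W5-R9-DC: 39+27+9+24+23+32 = 154
DC-W6-H9-W5-R9-N2-DC: 39+27+15+23+37+30 = 171
DC-W6-H9-W5-N2-R9-DC: 39+27+15+24+37+32 = 174
DC-W6-R9-H9-N2-W5-DC: 39+36+28+9+24+25 = 161
DC-W6-R9-H9-W5-N2-DC: 39+36+28+15+24+30 = 172
DC-W6-R9-N2-H9-W5-DC: 39+36+37+9+15+25 = 161
DC-W6-R9-N2-W5-H9-DC: 39+36+37+24+15+38 = 189
DC-W6-R9-W5-H9-N2-DC: 39+36+23+15+9+30 = 152
DC-W6-R9-W5-N2-H9-DC: 39+36+23+24+9+38 = 169
DC-W6-N2-H9-R9-W5-DC: 39+20+9+28+23+25 = 144
DC-W6-N2-H9-W5-R9-DC: 39+20+9+15+23+32 = 138
… (46 more)
DC-R9-H9-N2-W6-W5-DC: 32+28+9+20+18+25 = 132  ← best
The minimum is 132.
One optimal route: DC → R9 → H9 → N2 → W6 → W5 → DC (or its reverse).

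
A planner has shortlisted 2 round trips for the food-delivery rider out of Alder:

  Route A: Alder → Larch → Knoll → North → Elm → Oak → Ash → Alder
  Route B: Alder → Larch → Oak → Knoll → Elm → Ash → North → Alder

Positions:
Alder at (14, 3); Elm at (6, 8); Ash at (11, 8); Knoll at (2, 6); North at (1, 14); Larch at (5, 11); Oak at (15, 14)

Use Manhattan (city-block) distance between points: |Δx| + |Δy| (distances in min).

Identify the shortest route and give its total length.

Shortest is Route A, total 78 min.

Route A: 17 + 8 + 9 + 11 + 15 + 10 + 8 = 78
Route B: 17 + 13 + 21 + 6 + 5 + 16 + 24 = 102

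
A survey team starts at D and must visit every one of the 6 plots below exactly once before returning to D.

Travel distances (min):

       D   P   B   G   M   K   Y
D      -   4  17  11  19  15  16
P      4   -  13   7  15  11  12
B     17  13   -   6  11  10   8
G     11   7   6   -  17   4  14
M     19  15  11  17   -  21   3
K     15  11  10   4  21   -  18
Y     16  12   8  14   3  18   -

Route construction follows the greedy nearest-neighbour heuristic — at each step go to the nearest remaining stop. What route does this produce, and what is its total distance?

D → [P:4 / G:11 / K:15 / Y:16 / B:17 / M:19] → P (4)
P → [G:7 / K:11 / Y:12 / B:13 / M:15] → G (7)
G → [K:4 / B:6 / Y:14 / M:17] → K (4)
K → [B:10 / Y:18 / M:21] → B (10)
B → [Y:8 / M:11] → Y (8)
Y → [M:3] → M (3)
Return M→D: 19.
Total = 4 + 7 + 4 + 10 + 8 + 3 + 19 = 55.

55 min along D → P → G → K → B → Y → M → D.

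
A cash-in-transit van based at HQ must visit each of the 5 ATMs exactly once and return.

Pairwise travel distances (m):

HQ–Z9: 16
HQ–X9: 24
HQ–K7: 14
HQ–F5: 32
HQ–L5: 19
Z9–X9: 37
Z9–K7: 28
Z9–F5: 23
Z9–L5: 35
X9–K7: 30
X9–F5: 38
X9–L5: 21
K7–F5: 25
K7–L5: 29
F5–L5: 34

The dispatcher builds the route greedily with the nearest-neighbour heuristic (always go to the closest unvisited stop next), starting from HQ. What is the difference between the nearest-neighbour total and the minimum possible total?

8 m longer than the optimal tour.

HQ: K7=14, Z9=16, L5=19, X9=24, F5=32 ⇒ K7
K7: F5=25, Z9=28, L5=29, X9=30 ⇒ F5
F5: Z9=23, L5=34, X9=38 ⇒ Z9
Z9: L5=35, X9=37 ⇒ L5
L5: X9=21 ⇒ X9
NN route HQ → K7 → F5 → Z9 → L5 → X9 → HQ costs 142.
Optimal: HQ → Z9 → F5 → K7 → X9 → L5 → HQ costs 134 (by enumerating all 60 distinct tours).
Excess = 142 − 134 = 8.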